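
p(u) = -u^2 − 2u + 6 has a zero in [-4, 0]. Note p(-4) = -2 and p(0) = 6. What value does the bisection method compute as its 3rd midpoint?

p(-2) = 6 > 0, so the root lies in [-4, -2]
p(-3) = 3 > 0, so the root lies in [-4, -3]
p(-3.5) = 0.75 > 0, so the root lies in [-4, -3.5]

-3.5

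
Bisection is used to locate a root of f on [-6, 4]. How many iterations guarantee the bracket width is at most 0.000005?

21

Width after n steps is 10/2^n. Need 2^n ≥ 10/0.000005 = 2000000.
2^20 = 1048576 < 2000000 ≤ 2^21 = 2097152, so n = 21.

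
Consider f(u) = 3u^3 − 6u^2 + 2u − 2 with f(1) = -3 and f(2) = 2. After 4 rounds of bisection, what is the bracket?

[1.8125, 1.875]

m = 1.5, f(m) = -2.375 (−); new bracket [1.5, 2]
m = 1.75, f(m) = -0.796875 (−); new bracket [1.75, 2]
m = 1.875, f(m) = 0.431641 (+); new bracket [1.75, 1.875]
m = 1.8125, f(m) = -0.2229 (−); new bracket [1.8125, 1.875]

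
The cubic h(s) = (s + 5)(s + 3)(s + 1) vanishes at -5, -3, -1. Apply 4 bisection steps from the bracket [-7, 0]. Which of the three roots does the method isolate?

s = -3.5 gives h = 1.875, positive; keep [-7, -3.5]
s = -5.25 gives h = -2.390625, negative; keep [-5.25, -3.5]
s = -4.375 gives h = 2.900391, positive; keep [-5.25, -4.375]
s = -4.8125 gives h = 1.2957, positive; keep [-5.25, -4.8125]

-5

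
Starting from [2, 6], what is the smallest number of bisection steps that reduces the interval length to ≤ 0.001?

Width after n steps is 4/2^n. Need 2^n ≥ 4/0.001 = 4000.
2^11 = 2048 < 4000 ≤ 2^12 = 4096, so n = 12.

12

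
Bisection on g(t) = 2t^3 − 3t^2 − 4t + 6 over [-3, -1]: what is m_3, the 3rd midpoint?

m = -2, g(m) = -14 (−); new bracket [-2, -1]
m = -1.5, g(m) = -1.5 (−); new bracket [-1.5, -1]
m = -1.25, g(m) = 2.40625 (+); new bracket [-1.5, -1.25]

-1.25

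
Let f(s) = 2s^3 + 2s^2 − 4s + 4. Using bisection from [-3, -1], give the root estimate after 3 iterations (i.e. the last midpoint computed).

-2.25

f(-2) = 4 > 0, so the root lies in [-3, -2]
f(-2.5) = -4.75 < 0, so the root lies in [-2.5, -2]
f(-2.25) = 0.34375 > 0, so the root lies in [-2.5, -2.25]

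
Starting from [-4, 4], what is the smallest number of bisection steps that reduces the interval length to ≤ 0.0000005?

24

Width after n steps is 8/2^n. Need 2^n ≥ 8/0.0000005 = 16000000.
2^23 = 8388608 < 16000000 ≤ 2^24 = 16777216, so n = 24.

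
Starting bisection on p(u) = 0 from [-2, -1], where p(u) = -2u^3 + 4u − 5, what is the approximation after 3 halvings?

-1.875

m = -1.5, p(m) = -4.25 (−); new bracket [-2, -1.5]
m = -1.75, p(m) = -1.28125 (−); new bracket [-2, -1.75]
m = -1.875, p(m) = 0.683594 (+); new bracket [-1.875, -1.75]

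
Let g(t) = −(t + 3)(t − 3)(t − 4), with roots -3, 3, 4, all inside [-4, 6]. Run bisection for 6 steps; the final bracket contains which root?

-3

t = 1 gives g = -24, negative; keep [-4, 1]
t = -1.5 gives g = -37.125, negative; keep [-4, -1.5]
t = -2.75 gives g = -9.703125, negative; keep [-4, -2.75]
t = -3.375 gives g = 17.6309, positive; keep [-3.375, -2.75]
t = -3.0625 gives g = 2.676, positive; keep [-3.0625, -2.75]
t = -2.90625 gives g = -3.8241, negative; keep [-3.0625, -2.90625]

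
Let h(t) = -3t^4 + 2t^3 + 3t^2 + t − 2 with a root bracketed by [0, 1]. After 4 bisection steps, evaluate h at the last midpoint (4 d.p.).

h(0.5) = -0.6875 < 0, so the root lies in [0.5, 1]
h(0.75) = 0.332031 > 0, so the root lies in [0.5, 0.75]
h(0.625) = -0.172607 < 0, so the root lies in [0.625, 0.75]
h(0.6875) = 0.0852 > 0, so the root lies in [0.625, 0.6875]

0.0852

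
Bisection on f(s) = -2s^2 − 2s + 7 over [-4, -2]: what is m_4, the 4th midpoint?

midpoint -3: f = -5 < 0 → [-3, -2]
midpoint -2.5: f = -0.5 < 0 → [-2.5, -2]
midpoint -2.25: f = 1.375 > 0 → [-2.5, -2.25]
midpoint -2.375: f = 0.4688 > 0 → [-2.5, -2.375]

-2.375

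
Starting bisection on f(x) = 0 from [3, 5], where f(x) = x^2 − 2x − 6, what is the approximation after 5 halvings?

3.6875

midpoint 4: f = 2 > 0 → [3, 4]
midpoint 3.5: f = -0.75 < 0 → [3.5, 4]
midpoint 3.75: f = 0.5625 > 0 → [3.5, 3.75]
midpoint 3.625: f = -0.1094 < 0 → [3.625, 3.75]
midpoint 3.6875: f = 0.2227 > 0 → [3.625, 3.6875]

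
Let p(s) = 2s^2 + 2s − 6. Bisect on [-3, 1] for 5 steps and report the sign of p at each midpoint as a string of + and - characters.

p(-1) = -6 < 0, so the root lies in [-3, -1]
p(-2) = -2 < 0, so the root lies in [-3, -2]
p(-2.5) = 1.5 > 0, so the root lies in [-2.5, -2]
p(-2.25) = -0.375 < 0, so the root lies in [-2.5, -2.25]
p(-2.375) = 0.5312 > 0, so the root lies in [-2.375, -2.25]

--+-+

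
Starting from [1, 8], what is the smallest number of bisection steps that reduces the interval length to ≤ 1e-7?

27

Width after n steps is 7/2^n. Need 2^n ≥ 7/1e-7 = 70000000.
2^26 = 67108864 < 70000000 ≤ 2^27 = 134217728, so n = 27.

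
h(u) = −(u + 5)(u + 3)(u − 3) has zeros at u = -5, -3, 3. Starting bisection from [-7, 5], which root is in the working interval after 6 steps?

m = -1, h(m) = 32 (+); new bracket [-1, 5]
m = 2, h(m) = 35 (+); new bracket [2, 5]
m = 3.5, h(m) = -27.625 (−); new bracket [2, 3.5]
m = 2.75, h(m) = 11.1406 (+); new bracket [2.75, 3.5]
m = 3.125, h(m) = -6.2207 (−); new bracket [2.75, 3.125]
m = 2.9375, h(m) = 2.9456 (+); new bracket [2.9375, 3.125]

3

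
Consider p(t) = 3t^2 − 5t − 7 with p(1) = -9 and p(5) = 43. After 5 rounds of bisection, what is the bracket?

p(3) = 5 > 0, so the root lies in [1, 3]
p(2) = -5 < 0, so the root lies in [2, 3]
p(2.5) = -0.75 < 0, so the root lies in [2.5, 3]
p(2.75) = 1.9375 > 0, so the root lies in [2.5, 2.75]
p(2.625) = 0.5469 > 0, so the root lies in [2.5, 2.625]

[2.5, 2.625]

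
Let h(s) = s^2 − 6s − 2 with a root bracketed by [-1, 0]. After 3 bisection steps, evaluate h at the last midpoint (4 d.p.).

0.3906

h(-0.5) = 1.25 > 0, so the root lies in [-0.5, 0]
h(-0.25) = -0.4375 < 0, so the root lies in [-0.5, -0.25]
h(-0.375) = 0.390625 > 0, so the root lies in [-0.375, -0.25]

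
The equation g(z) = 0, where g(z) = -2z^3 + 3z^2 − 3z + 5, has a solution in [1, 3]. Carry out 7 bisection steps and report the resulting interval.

[1.5625, 1.578125]

m = 2, g(m) = -5 (−); new bracket [1, 2]
m = 1.5, g(m) = 0.5 (+); new bracket [1.5, 2]
m = 1.75, g(m) = -1.78125 (−); new bracket [1.5, 1.75]
m = 1.625, g(m) = -0.5352 (−); new bracket [1.5, 1.625]
m = 1.5625, g(m) = 0.0073 (+); new bracket [1.5625, 1.625]
m = 1.59375, g(m) = -0.2575 (−); new bracket [1.5625, 1.59375]
m = 1.578125, g(m) = -0.1235 (−); new bracket [1.5625, 1.578125]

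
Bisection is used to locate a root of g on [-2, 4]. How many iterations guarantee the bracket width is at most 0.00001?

Width after n steps is 6/2^n. Need 2^n ≥ 6/0.00001 = 600000.
2^19 = 524288 < 600000 ≤ 2^20 = 1048576, so n = 20.

20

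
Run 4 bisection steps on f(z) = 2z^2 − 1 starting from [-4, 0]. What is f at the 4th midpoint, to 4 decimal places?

0.1250

z = -2 gives f = 7, positive; keep [-2, 0]
z = -1 gives f = 1, positive; keep [-1, 0]
z = -0.5 gives f = -0.5, negative; keep [-1, -0.5]
z = -0.75 gives f = 0.125, positive; keep [-0.75, -0.5]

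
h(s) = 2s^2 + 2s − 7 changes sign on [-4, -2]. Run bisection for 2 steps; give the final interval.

m = -3, h(m) = 5 (+); new bracket [-3, -2]
m = -2.5, h(m) = 0.5 (+); new bracket [-2.5, -2]

[-2.5, -2]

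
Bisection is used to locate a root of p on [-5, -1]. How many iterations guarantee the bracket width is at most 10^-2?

9

Width after n steps is 4/2^n. Need 2^n ≥ 4/10^-2 = 400.
2^8 = 256 < 400 ≤ 2^9 = 512, so n = 9.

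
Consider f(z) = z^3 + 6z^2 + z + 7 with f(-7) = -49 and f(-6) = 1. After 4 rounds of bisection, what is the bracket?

midpoint -6.5: f = -20.625 < 0 → [-6.5, -6]
midpoint -6.25: f = -9.015625 < 0 → [-6.25, -6]
midpoint -6.125: f = -3.814453 < 0 → [-6.125, -6]
midpoint -6.0625: f = -1.3596 < 0 → [-6.0625, -6]

[-6.0625, -6]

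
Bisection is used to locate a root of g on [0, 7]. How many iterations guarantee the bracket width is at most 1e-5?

Width after n steps is 7/2^n. Need 2^n ≥ 7/1e-5 = 700000.
2^19 = 524288 < 700000 ≤ 2^20 = 1048576, so n = 20.

20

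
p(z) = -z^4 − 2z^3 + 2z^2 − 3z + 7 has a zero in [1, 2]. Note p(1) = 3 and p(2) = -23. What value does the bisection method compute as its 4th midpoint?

1.3125

m = 1.5, p(m) = -4.8125 (−); new bracket [1, 1.5]
m = 1.25, p(m) = 0.027344 (+); new bracket [1.25, 1.5]
m = 1.375, p(m) = -2.117432 (−); new bracket [1.25, 1.375]
m = 1.3125, p(m) = -0.9817 (−); new bracket [1.25, 1.3125]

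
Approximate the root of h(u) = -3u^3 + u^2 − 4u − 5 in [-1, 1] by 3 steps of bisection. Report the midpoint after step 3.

-0.75

midpoint 0: h = -5 < 0 → [-1, 0]
midpoint -0.5: h = -2.375 < 0 → [-1, -0.5]
midpoint -0.75: h = -0.171875 < 0 → [-1, -0.75]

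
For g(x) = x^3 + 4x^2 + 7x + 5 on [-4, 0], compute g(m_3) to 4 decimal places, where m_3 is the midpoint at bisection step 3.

m = -2, g(m) = -1 (−); new bracket [-2, 0]
m = -1, g(m) = 1 (+); new bracket [-2, -1]
m = -1.5, g(m) = 0.125 (+); new bracket [-2, -1.5]

0.1250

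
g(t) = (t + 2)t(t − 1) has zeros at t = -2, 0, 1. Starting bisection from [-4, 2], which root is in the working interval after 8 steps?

-2

m = -1, g(m) = 2 (+); new bracket [-4, -1]
m = -2.5, g(m) = -4.375 (−); new bracket [-2.5, -1]
m = -1.75, g(m) = 1.203125 (+); new bracket [-2.5, -1.75]
m = -2.125, g(m) = -0.8301 (−); new bracket [-2.125, -1.75]
m = -1.9375, g(m) = 0.3557 (+); new bracket [-2.125, -1.9375]
m = -2.03125, g(m) = -0.1924 (−); new bracket [-2.03125, -1.9375]
m = -1.984375, g(m) = 0.0925 (+); new bracket [-2.03125, -1.984375]
m = -2.0078125, g(m) = -0.0472 (−); new bracket [-2.0078125, -1.984375]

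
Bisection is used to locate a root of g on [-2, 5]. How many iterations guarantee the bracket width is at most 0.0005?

Width after n steps is 7/2^n. Need 2^n ≥ 7/0.0005 = 14000.
2^13 = 8192 < 14000 ≤ 2^14 = 16384, so n = 14.

14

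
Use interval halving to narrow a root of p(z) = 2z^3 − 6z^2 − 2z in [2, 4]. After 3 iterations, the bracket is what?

[3.25, 3.5]

midpoint 3: p = -6 < 0 → [3, 4]
midpoint 3.5: p = 5.25 > 0 → [3, 3.5]
midpoint 3.25: p = -1.21875 < 0 → [3.25, 3.5]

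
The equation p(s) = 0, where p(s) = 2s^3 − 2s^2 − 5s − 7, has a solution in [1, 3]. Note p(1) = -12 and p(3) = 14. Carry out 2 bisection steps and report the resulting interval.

m = 2, p(m) = -9 (−); new bracket [2, 3]
m = 2.5, p(m) = -0.75 (−); new bracket [2.5, 3]

[2.5, 3]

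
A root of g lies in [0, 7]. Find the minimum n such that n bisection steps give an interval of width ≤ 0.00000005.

Width after n steps is 7/2^n. Need 2^n ≥ 7/0.00000005 = 140000000.
2^27 = 134217728 < 140000000 ≤ 2^28 = 268435456, so n = 28.

28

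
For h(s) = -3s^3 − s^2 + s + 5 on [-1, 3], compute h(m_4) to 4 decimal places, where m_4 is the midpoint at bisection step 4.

h(1) = 2 > 0, so the root lies in [1, 3]
h(2) = -21 < 0, so the root lies in [1, 2]
h(1.5) = -5.875 < 0, so the root lies in [1, 1.5]
h(1.25) = -1.1719 < 0, so the root lies in [1, 1.25]

-1.1719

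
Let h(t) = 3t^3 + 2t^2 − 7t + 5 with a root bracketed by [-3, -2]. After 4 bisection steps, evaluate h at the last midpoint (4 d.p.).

m = -2.5, h(m) = -11.875 (−); new bracket [-2.5, -2]
m = -2.25, h(m) = -3.296875 (−); new bracket [-2.25, -2]
m = -2.125, h(m) = 0.119141 (+); new bracket [-2.25, -2.125]
m = -2.1875, h(m) = -1.5198 (−); new bracket [-2.1875, -2.125]

-1.5198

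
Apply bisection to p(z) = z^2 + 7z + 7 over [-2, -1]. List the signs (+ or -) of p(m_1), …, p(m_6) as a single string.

z = -1.5 gives p = -1.25, negative; keep [-1.5, -1]
z = -1.25 gives p = -0.1875, negative; keep [-1.25, -1]
z = -1.125 gives p = 0.390625, positive; keep [-1.25, -1.125]
z = -1.1875 gives p = 0.0977, positive; keep [-1.25, -1.1875]
z = -1.21875 gives p = -0.0459, negative; keep [-1.21875, -1.1875]
z = -1.203125 gives p = 0.0256, positive; keep [-1.21875, -1.203125]

--++-+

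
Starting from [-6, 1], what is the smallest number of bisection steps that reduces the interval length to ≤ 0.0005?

Width after n steps is 7/2^n. Need 2^n ≥ 7/0.0005 = 14000.
2^13 = 8192 < 14000 ≤ 2^14 = 16384, so n = 14.

14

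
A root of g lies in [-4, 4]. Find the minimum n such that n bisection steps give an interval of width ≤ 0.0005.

Width after n steps is 8/2^n. Need 2^n ≥ 8/0.0005 = 16000.
2^13 = 8192 < 16000 ≤ 2^14 = 16384, so n = 14.

14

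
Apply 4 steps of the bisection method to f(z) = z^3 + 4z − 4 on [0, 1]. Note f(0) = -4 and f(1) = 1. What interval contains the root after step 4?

f(0.5) = -1.875 < 0, so the root lies in [0.5, 1]
f(0.75) = -0.578125 < 0, so the root lies in [0.75, 1]
f(0.875) = 0.169922 > 0, so the root lies in [0.75, 0.875]
f(0.8125) = -0.2136 < 0, so the root lies in [0.8125, 0.875]

[0.8125, 0.875]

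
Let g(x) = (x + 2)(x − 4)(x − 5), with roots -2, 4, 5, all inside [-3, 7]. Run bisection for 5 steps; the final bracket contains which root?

g(2) = 24 > 0, so the root lies in [-3, 2]
g(-0.5) = 37.125 > 0, so the root lies in [-3, -0.5]
g(-1.75) = 9.703125 > 0, so the root lies in [-3, -1.75]
g(-2.375) = -17.6309 < 0, so the root lies in [-2.375, -1.75]
g(-2.0625) = -2.676 < 0, so the root lies in [-2.0625, -1.75]

-2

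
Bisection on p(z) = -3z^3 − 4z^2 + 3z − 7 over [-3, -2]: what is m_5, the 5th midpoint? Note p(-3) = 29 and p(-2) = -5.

midpoint -2.5: p = 7.375 > 0 → [-2.5, -2]
midpoint -2.25: p = 0.171875 > 0 → [-2.25, -2]
midpoint -2.125: p = -2.650391 < 0 → [-2.25, -2.125]
midpoint -2.1875: p = -1.3005 < 0 → [-2.25, -2.1875]
midpoint -2.21875: p = -0.5799 < 0 → [-2.25, -2.21875]

-2.21875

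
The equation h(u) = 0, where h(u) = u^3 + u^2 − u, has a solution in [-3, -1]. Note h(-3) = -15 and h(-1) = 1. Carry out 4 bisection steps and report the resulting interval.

[-1.625, -1.5]

h(-2) = -2 < 0, so the root lies in [-2, -1]
h(-1.5) = 0.375 > 0, so the root lies in [-2, -1.5]
h(-1.75) = -0.546875 < 0, so the root lies in [-1.75, -1.5]
h(-1.625) = -0.0254 < 0, so the root lies in [-1.625, -1.5]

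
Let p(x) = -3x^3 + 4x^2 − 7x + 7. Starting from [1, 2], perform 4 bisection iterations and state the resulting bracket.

p(1.5) = -4.625 < 0, so the root lies in [1, 1.5]
p(1.25) = -1.359375 < 0, so the root lies in [1, 1.25]
p(1.125) = -0.083984 < 0, so the root lies in [1, 1.125]
p(1.0625) = 0.4797 > 0, so the root lies in [1.0625, 1.125]

[1.0625, 1.125]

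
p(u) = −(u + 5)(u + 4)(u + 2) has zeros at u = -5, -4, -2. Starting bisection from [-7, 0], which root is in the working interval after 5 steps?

-2

midpoint -3.5: p = 1.125 > 0 → [-3.5, 0]
midpoint -1.75: p = -1.828125 < 0 → [-3.5, -1.75]
midpoint -2.625: p = 2.041016 > 0 → [-2.625, -1.75]
midpoint -2.1875: p = 0.9558 > 0 → [-2.1875, -1.75]
midpoint -1.96875: p = -0.1924 < 0 → [-2.1875, -1.96875]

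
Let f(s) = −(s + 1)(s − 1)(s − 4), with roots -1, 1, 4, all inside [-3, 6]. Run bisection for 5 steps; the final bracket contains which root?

f(1.5) = 3.125 > 0, so the root lies in [1.5, 6]
f(3.75) = 3.265625 > 0, so the root lies in [3.75, 6]
f(4.875) = -19.919922 < 0, so the root lies in [3.75, 4.875]
f(4.3125) = -5.4993 < 0, so the root lies in [3.75, 4.3125]
f(4.03125) = -0.4766 < 0, so the root lies in [3.75, 4.03125]

4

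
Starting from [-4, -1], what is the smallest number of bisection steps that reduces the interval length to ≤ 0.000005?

Width after n steps is 3/2^n. Need 2^n ≥ 3/0.000005 = 600000.
2^19 = 524288 < 600000 ≤ 2^20 = 1048576, so n = 20.

20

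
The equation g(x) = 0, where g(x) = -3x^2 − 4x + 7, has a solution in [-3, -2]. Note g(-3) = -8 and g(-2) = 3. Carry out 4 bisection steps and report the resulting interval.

m = -2.5, g(m) = -1.75 (−); new bracket [-2.5, -2]
m = -2.25, g(m) = 0.8125 (+); new bracket [-2.5, -2.25]
m = -2.375, g(m) = -0.421875 (−); new bracket [-2.375, -2.25]
m = -2.3125, g(m) = 0.207 (+); new bracket [-2.375, -2.3125]

[-2.375, -2.3125]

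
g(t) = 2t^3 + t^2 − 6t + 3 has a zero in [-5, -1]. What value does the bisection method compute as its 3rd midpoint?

-2.5

t = -3 gives g = -24, negative; keep [-3, -1]
t = -2 gives g = 3, positive; keep [-3, -2]
t = -2.5 gives g = -7, negative; keep [-2.5, -2]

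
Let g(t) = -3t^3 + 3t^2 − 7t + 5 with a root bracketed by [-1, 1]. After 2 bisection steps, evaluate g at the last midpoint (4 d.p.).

g(0) = 5 > 0, so the root lies in [0, 1]
g(0.5) = 1.875 > 0, so the root lies in [0.5, 1]

1.8750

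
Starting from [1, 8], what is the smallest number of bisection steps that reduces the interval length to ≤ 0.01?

Width after n steps is 7/2^n. Need 2^n ≥ 7/0.01 = 700.
2^9 = 512 < 700 ≤ 2^10 = 1024, so n = 10.

10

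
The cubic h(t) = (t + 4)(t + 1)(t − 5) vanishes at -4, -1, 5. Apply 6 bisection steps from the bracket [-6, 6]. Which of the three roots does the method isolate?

5

h(0) = -20 < 0, so the root lies in [0, 6]
h(3) = -56 < 0, so the root lies in [3, 6]
h(4.5) = -23.375 < 0, so the root lies in [4.5, 6]
h(5.25) = 14.4531 > 0, so the root lies in [4.5, 5.25]
h(4.875) = -6.5176 < 0, so the root lies in [4.875, 5.25]
h(5.0625) = 3.4338 > 0, so the root lies in [4.875, 5.0625]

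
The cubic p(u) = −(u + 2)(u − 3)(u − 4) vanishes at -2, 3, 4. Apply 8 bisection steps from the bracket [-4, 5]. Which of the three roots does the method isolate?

-2

u = 0.5 gives p = -21.875, negative; keep [-4, 0.5]
u = -1.75 gives p = -6.828125, negative; keep [-4, -1.75]
u = -2.875 gives p = 35.341797, positive; keep [-2.875, -1.75]
u = -2.3125 gives p = 10.4797, positive; keep [-2.3125, -1.75]
u = -2.03125 gives p = 0.9483, positive; keep [-2.03125, -1.75]
u = -1.890625 gives p = -3.151, negative; keep [-2.03125, -1.890625]
u = -1.9609375 gives p = -1.1551, negative; keep [-2.03125, -1.9609375]
u = -1.99609375 gives p = -0.117, negative; keep [-2.03125, -1.99609375]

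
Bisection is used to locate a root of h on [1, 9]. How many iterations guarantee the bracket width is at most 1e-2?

Width after n steps is 8/2^n. Need 2^n ≥ 8/1e-2 = 800.
2^9 = 512 < 800 ≤ 2^10 = 1024, so n = 10.

10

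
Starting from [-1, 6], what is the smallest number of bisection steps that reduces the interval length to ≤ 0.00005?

18

Width after n steps is 7/2^n. Need 2^n ≥ 7/0.00005 = 140000.
2^17 = 131072 < 140000 ≤ 2^18 = 262144, so n = 18.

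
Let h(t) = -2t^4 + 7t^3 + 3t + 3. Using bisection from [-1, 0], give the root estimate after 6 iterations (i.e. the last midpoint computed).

-0.546875

t = -0.5 gives h = 0.5, positive; keep [-1, -0.5]
t = -0.75 gives h = -2.835938, negative; keep [-0.75, -0.5]
t = -0.625 gives h = -0.88916, negative; keep [-0.625, -0.5]
t = -0.5625 gives h = -0.1336, negative; keep [-0.5625, -0.5]
t = -0.53125 gives h = 0.1974, positive; keep [-0.5625, -0.53125]
t = -0.546875 gives h = 0.0356, positive; keep [-0.5625, -0.546875]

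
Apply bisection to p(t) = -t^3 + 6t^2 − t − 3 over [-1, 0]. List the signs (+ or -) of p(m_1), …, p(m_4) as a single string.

-++-

t = -0.5 gives p = -0.875, negative; keep [-1, -0.5]
t = -0.75 gives p = 1.546875, positive; keep [-0.75, -0.5]
t = -0.625 gives p = 0.212891, positive; keep [-0.625, -0.5]
t = -0.5625 gives p = -0.3611, negative; keep [-0.625, -0.5625]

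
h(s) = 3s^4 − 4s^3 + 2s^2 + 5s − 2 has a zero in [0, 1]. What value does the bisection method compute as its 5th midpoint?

0.34375

s = 0.5 gives h = 0.6875, positive; keep [0, 0.5]
s = 0.25 gives h = -0.675781, negative; keep [0.25, 0.5]
s = 0.375 gives h = 0.004639, positive; keep [0.25, 0.375]
s = 0.3125 gives h = -0.3356, negative; keep [0.3125, 0.375]
s = 0.34375 gives h = -0.1655, negative; keep [0.34375, 0.375]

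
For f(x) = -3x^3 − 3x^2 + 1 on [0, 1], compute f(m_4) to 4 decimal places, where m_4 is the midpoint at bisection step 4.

0.1746

midpoint 0.5: f = -0.125 < 0 → [0, 0.5]
midpoint 0.25: f = 0.765625 > 0 → [0.25, 0.5]
midpoint 0.375: f = 0.419922 > 0 → [0.375, 0.5]
midpoint 0.4375: f = 0.1746 > 0 → [0.4375, 0.5]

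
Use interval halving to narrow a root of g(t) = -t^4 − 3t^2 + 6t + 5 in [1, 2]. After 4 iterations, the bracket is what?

m = 1.5, g(m) = 2.1875 (+); new bracket [1.5, 2]
m = 1.75, g(m) = -3.066406 (−); new bracket [1.5, 1.75]
m = 1.625, g(m) = -0.144775 (−); new bracket [1.5, 1.625]
m = 1.5625, g(m) = 1.0903 (+); new bracket [1.5625, 1.625]

[1.5625, 1.625]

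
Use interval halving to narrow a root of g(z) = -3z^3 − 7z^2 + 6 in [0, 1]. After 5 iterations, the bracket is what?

z = 0.5 gives g = 3.875, positive; keep [0.5, 1]
z = 0.75 gives g = 0.796875, positive; keep [0.75, 1]
z = 0.875 gives g = -1.369141, negative; keep [0.75, 0.875]
z = 0.8125 gives g = -0.2302, negative; keep [0.75, 0.8125]
z = 0.78125 gives g = 0.297, positive; keep [0.78125, 0.8125]

[0.78125, 0.8125]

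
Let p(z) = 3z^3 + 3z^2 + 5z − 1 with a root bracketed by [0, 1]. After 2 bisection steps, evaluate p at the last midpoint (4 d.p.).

0.4844

midpoint 0.5: p = 2.625 > 0 → [0, 0.5]
midpoint 0.25: p = 0.484375 > 0 → [0, 0.25]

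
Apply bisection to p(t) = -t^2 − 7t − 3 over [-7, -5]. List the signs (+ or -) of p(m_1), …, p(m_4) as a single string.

++--

t = -6 gives p = 3, positive; keep [-7, -6]
t = -6.5 gives p = 0.25, positive; keep [-7, -6.5]
t = -6.75 gives p = -1.3125, negative; keep [-6.75, -6.5]
t = -6.625 gives p = -0.5156, negative; keep [-6.625, -6.5]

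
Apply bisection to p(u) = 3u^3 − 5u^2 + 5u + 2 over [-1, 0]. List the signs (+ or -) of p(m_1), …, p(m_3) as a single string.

-+-

u = -0.5 gives p = -2.125, negative; keep [-0.5, 0]
u = -0.25 gives p = 0.390625, positive; keep [-0.5, -0.25]
u = -0.375 gives p = -0.736328, negative; keep [-0.375, -0.25]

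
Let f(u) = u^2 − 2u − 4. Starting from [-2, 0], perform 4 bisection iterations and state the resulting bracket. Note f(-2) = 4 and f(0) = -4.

f(-1) = -1 < 0, so the root lies in [-2, -1]
f(-1.5) = 1.25 > 0, so the root lies in [-1.5, -1]
f(-1.25) = 0.0625 > 0, so the root lies in [-1.25, -1]
f(-1.125) = -0.4844 < 0, so the root lies in [-1.25, -1.125]

[-1.25, -1.125]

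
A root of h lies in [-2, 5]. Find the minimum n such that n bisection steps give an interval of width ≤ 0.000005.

21

Width after n steps is 7/2^n. Need 2^n ≥ 7/0.000005 = 1400000.
2^20 = 1048576 < 1400000 ≤ 2^21 = 2097152, so n = 21.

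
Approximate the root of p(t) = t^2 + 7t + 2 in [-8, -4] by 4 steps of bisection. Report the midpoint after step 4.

midpoint -6: p = -4 < 0 → [-8, -6]
midpoint -7: p = 2 > 0 → [-7, -6]
midpoint -6.5: p = -1.25 < 0 → [-7, -6.5]
midpoint -6.75: p = 0.3125 > 0 → [-6.75, -6.5]

-6.75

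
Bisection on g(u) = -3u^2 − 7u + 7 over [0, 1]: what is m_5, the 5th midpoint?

u = 0.5 gives g = 2.75, positive; keep [0.5, 1]
u = 0.75 gives g = 0.0625, positive; keep [0.75, 1]
u = 0.875 gives g = -1.421875, negative; keep [0.75, 0.875]
u = 0.8125 gives g = -0.668, negative; keep [0.75, 0.8125]
u = 0.78125 gives g = -0.2998, negative; keep [0.75, 0.78125]

0.78125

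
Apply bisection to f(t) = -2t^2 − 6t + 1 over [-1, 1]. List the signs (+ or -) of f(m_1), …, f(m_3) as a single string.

m = 0, f(m) = 1 (+); new bracket [0, 1]
m = 0.5, f(m) = -2.5 (−); new bracket [0, 0.5]
m = 0.25, f(m) = -0.625 (−); new bracket [0, 0.25]

+--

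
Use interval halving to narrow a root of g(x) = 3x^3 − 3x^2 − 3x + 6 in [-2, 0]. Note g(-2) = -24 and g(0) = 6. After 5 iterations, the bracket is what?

[-1.25, -1.1875]

g(-1) = 3 > 0, so the root lies in [-2, -1]
g(-1.5) = -6.375 < 0, so the root lies in [-1.5, -1]
g(-1.25) = -0.796875 < 0, so the root lies in [-1.25, -1]
g(-1.125) = 1.3066 > 0, so the root lies in [-1.25, -1.125]
g(-1.1875) = 0.3083 > 0, so the root lies in [-1.25, -1.1875]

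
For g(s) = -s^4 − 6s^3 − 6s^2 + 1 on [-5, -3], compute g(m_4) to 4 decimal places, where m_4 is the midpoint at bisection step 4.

8.6873

g(-4) = 33 > 0, so the root lies in [-5, -4]
g(-4.5) = 16.1875 > 0, so the root lies in [-5, -4.5]
g(-4.75) = -0.410156 < 0, so the root lies in [-4.75, -4.5]
g(-4.625) = 8.6873 > 0, so the root lies in [-4.75, -4.625]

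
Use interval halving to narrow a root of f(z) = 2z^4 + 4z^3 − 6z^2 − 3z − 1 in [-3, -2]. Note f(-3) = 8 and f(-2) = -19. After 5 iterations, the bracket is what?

z = -2.5 gives f = -15.375, negative; keep [-3, -2.5]
z = -2.75 gives f = -6.929688, negative; keep [-3, -2.75]
z = -2.875 gives f = -0.382324, negative; keep [-3, -2.875]
z = -2.9375 gives f = 3.5655, positive; keep [-2.9375, -2.875]
z = -2.90625 gives f = 1.5325, positive; keep [-2.90625, -2.875]

[-2.90625, -2.875]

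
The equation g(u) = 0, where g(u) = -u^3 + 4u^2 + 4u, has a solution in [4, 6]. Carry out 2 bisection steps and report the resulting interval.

[4.5, 5]

midpoint 5: g = -5 < 0 → [4, 5]
midpoint 4.5: g = 7.875 > 0 → [4.5, 5]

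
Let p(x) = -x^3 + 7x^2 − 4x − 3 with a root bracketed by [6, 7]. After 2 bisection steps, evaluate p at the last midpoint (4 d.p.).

midpoint 6.5: p = -7.875 < 0 → [6, 6.5]
midpoint 6.25: p = 1.296875 > 0 → [6.25, 6.5]

1.2969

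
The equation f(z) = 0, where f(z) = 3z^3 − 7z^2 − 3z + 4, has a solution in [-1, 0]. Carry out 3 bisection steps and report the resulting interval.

z = -0.5 gives f = 3.375, positive; keep [-1, -0.5]
z = -0.75 gives f = 1.046875, positive; keep [-1, -0.75]
z = -0.875 gives f = -0.744141, negative; keep [-0.875, -0.75]

[-0.875, -0.75]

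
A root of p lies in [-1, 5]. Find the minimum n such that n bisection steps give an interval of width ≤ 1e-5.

Width after n steps is 6/2^n. Need 2^n ≥ 6/1e-5 = 600000.
2^19 = 524288 < 600000 ≤ 2^20 = 1048576, so n = 20.

20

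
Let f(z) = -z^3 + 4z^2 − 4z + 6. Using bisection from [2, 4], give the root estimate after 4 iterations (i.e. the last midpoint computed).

3.375

m = 3, f(m) = 3 (+); new bracket [3, 4]
m = 3.5, f(m) = -1.875 (−); new bracket [3, 3.5]
m = 3.25, f(m) = 0.921875 (+); new bracket [3.25, 3.5]
m = 3.375, f(m) = -0.3809 (−); new bracket [3.25, 3.375]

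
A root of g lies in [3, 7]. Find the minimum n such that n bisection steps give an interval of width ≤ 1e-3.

12

Width after n steps is 4/2^n. Need 2^n ≥ 4/1e-3 = 4000.
2^11 = 2048 < 4000 ≤ 2^12 = 4096, so n = 12.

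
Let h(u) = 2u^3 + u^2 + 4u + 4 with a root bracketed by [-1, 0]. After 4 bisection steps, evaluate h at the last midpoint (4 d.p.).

midpoint -0.5: h = 2 > 0 → [-1, -0.5]
midpoint -0.75: h = 0.71875 > 0 → [-1, -0.75]
midpoint -0.875: h = -0.074219 < 0 → [-0.875, -0.75]
midpoint -0.8125: h = 0.3374 > 0 → [-0.875, -0.8125]

0.3374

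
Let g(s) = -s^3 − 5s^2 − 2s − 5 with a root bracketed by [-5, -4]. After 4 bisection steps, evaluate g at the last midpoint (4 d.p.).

s = -4.5 gives g = -6.125, negative; keep [-5, -4.5]
s = -4.75 gives g = -1.140625, negative; keep [-5, -4.75]
s = -4.875 gives g = 1.779297, positive; keep [-4.875, -4.75]
s = -4.8125 gives g = 0.2825, positive; keep [-4.8125, -4.75]

0.2825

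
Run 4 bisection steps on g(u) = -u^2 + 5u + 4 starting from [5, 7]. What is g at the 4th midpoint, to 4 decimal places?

0.4844

m = 6, g(m) = -2 (−); new bracket [5, 6]
m = 5.5, g(m) = 1.25 (+); new bracket [5.5, 6]
m = 5.75, g(m) = -0.3125 (−); new bracket [5.5, 5.75]
m = 5.625, g(m) = 0.4844 (+); new bracket [5.625, 5.75]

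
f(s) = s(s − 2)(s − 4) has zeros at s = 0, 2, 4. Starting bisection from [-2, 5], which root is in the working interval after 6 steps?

m = 1.5, f(m) = 1.875 (+); new bracket [-2, 1.5]
m = -0.25, f(m) = -2.390625 (−); new bracket [-0.25, 1.5]
m = 0.625, f(m) = 2.900391 (+); new bracket [-0.25, 0.625]
m = 0.1875, f(m) = 1.2957 (+); new bracket [-0.25, 0.1875]
m = -0.03125, f(m) = -0.2559 (−); new bracket [-0.03125, 0.1875]
m = 0.078125, f(m) = 0.5889 (+); new bracket [-0.03125, 0.078125]

0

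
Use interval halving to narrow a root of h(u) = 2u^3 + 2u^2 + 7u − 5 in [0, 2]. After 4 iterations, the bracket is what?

[0.5, 0.625]

u = 1 gives h = 6, positive; keep [0, 1]
u = 0.5 gives h = -0.75, negative; keep [0.5, 1]
u = 0.75 gives h = 2.21875, positive; keep [0.5, 0.75]
u = 0.625 gives h = 0.6445, positive; keep [0.5, 0.625]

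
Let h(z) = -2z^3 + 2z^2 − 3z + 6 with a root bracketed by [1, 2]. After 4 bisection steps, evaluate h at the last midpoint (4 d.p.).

midpoint 1.5: h = -0.75 < 0 → [1, 1.5]
midpoint 1.25: h = 1.46875 > 0 → [1.25, 1.5]
midpoint 1.375: h = 0.457031 > 0 → [1.375, 1.5]
midpoint 1.4375: h = -0.1206 < 0 → [1.375, 1.4375]

-0.1206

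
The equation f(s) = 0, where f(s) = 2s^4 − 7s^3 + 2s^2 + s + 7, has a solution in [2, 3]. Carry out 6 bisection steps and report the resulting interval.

f(2.5) = -9.25 < 0, so the root lies in [2.5, 3]
f(2.75) = -6.320312 < 0, so the root lies in [2.75, 3]
f(2.875) = -3.29834 < 0, so the root lies in [2.875, 3]
f(2.9375) = -1.3205 < 0, so the root lies in [2.9375, 3]
f(2.96875) = -0.2046 < 0, so the root lies in [2.96875, 3]
f(2.984375) = 0.3864 > 0, so the root lies in [2.96875, 2.984375]

[2.96875, 2.984375]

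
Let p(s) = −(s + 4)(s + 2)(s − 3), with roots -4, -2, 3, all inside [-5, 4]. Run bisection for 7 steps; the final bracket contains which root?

3

m = -0.5, p(m) = 18.375 (+); new bracket [-0.5, 4]
m = 1.75, p(m) = 26.953125 (+); new bracket [1.75, 4]
m = 2.875, p(m) = 4.189453 (+); new bracket [2.875, 4]
m = 3.4375, p(m) = -17.6931 (−); new bracket [2.875, 3.4375]
m = 3.15625, p(m) = -5.7655 (−); new bracket [2.875, 3.15625]
m = 3.015625, p(m) = -0.5498 (−); new bracket [2.875, 3.015625]
m = 2.9453125, p(m) = 1.8783 (+); new bracket [2.9453125, 3.015625]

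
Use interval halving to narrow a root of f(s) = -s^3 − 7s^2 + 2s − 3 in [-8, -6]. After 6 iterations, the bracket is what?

midpoint -7: f = -17 < 0 → [-8, -7]
midpoint -7.5: f = 10.125 > 0 → [-7.5, -7]
midpoint -7.25: f = -4.359375 < 0 → [-7.5, -7.25]
midpoint -7.375: f = 2.6465 > 0 → [-7.375, -7.25]
midpoint -7.3125: f = -0.9148 < 0 → [-7.375, -7.3125]
midpoint -7.34375: f = 0.8512 > 0 → [-7.34375, -7.3125]

[-7.34375, -7.3125]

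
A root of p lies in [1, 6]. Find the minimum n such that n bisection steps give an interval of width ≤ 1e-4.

16

Width after n steps is 5/2^n. Need 2^n ≥ 5/1e-4 = 50000.
2^15 = 32768 < 50000 ≤ 2^16 = 65536, so n = 16.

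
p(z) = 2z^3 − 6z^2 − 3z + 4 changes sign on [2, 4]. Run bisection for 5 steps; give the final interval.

m = 3, p(m) = -5 (−); new bracket [3, 4]
m = 3.5, p(m) = 5.75 (+); new bracket [3, 3.5]
m = 3.25, p(m) = -0.46875 (−); new bracket [3.25, 3.5]
m = 3.375, p(m) = 2.418 (+); new bracket [3.25, 3.375]
m = 3.3125, p(m) = 0.9204 (+); new bracket [3.25, 3.3125]

[3.25, 3.3125]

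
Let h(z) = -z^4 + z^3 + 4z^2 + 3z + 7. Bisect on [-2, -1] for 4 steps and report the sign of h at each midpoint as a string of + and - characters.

+-++

z = -1.5 gives h = 3.0625, positive; keep [-2, -1.5]
z = -1.75 gives h = -0.738281, negative; keep [-1.75, -1.5]
z = -1.625 gives h = 1.423584, positive; keep [-1.75, -1.625]
z = -1.6875 gives h = 0.4136, positive; keep [-1.75, -1.6875]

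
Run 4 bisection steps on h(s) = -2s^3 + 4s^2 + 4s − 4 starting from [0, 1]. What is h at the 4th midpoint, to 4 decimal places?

-0.0093

h(0.5) = -1.25 < 0, so the root lies in [0.5, 1]
h(0.75) = 0.40625 > 0, so the root lies in [0.5, 0.75]
h(0.625) = -0.425781 < 0, so the root lies in [0.625, 0.75]
h(0.6875) = -0.0093 < 0, so the root lies in [0.6875, 0.75]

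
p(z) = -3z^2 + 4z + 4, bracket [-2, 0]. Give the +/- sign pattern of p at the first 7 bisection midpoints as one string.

-+-+-+-

midpoint -1: p = -3 < 0 → [-1, 0]
midpoint -0.5: p = 1.25 > 0 → [-1, -0.5]
midpoint -0.75: p = -0.6875 < 0 → [-0.75, -0.5]
midpoint -0.625: p = 0.3281 > 0 → [-0.75, -0.625]
midpoint -0.6875: p = -0.168 < 0 → [-0.6875, -0.625]
midpoint -0.65625: p = 0.083 > 0 → [-0.6875, -0.65625]
midpoint -0.671875: p = -0.0417 < 0 → [-0.671875, -0.65625]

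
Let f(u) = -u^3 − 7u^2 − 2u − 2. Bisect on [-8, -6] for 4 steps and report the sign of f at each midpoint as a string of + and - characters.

+-+-

m = -7, f(m) = 12 (+); new bracket [-7, -6]
m = -6.5, f(m) = -10.125 (−); new bracket [-7, -6.5]
m = -6.75, f(m) = 0.109375 (+); new bracket [-6.75, -6.5]
m = -6.625, f(m) = -5.209 (−); new bracket [-6.75, -6.625]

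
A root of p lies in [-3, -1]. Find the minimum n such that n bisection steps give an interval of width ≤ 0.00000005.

Width after n steps is 2/2^n. Need 2^n ≥ 2/0.00000005 = 40000000.
2^25 = 33554432 < 40000000 ≤ 2^26 = 67108864, so n = 26.

26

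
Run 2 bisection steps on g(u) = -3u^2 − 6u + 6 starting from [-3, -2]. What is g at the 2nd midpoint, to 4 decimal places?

-0.1875

g(-2.5) = 2.25 > 0, so the root lies in [-3, -2.5]
g(-2.75) = -0.1875 < 0, so the root lies in [-2.75, -2.5]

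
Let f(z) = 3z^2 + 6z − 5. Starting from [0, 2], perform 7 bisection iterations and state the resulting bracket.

[0.625, 0.640625]

f(1) = 4 > 0, so the root lies in [0, 1]
f(0.5) = -1.25 < 0, so the root lies in [0.5, 1]
f(0.75) = 1.1875 > 0, so the root lies in [0.5, 0.75]
f(0.625) = -0.0781 < 0, so the root lies in [0.625, 0.75]
f(0.6875) = 0.543 > 0, so the root lies in [0.625, 0.6875]
f(0.65625) = 0.2295 > 0, so the root lies in [0.625, 0.65625]
f(0.640625) = 0.075 > 0, so the root lies in [0.625, 0.640625]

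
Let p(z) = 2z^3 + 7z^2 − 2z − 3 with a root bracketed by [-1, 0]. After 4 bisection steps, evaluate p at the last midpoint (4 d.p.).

-0.0161

midpoint -0.5: p = -0.5 < 0 → [-1, -0.5]
midpoint -0.75: p = 1.59375 > 0 → [-0.75, -0.5]
midpoint -0.625: p = 0.496094 > 0 → [-0.625, -0.5]
midpoint -0.5625: p = -0.0161 < 0 → [-0.625, -0.5625]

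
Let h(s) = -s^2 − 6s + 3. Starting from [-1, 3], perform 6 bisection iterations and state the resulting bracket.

[0.4375, 0.5]

m = 1, h(m) = -4 (−); new bracket [-1, 1]
m = 0, h(m) = 3 (+); new bracket [0, 1]
m = 0.5, h(m) = -0.25 (−); new bracket [0, 0.5]
m = 0.25, h(m) = 1.4375 (+); new bracket [0.25, 0.5]
m = 0.375, h(m) = 0.6094 (+); new bracket [0.375, 0.5]
m = 0.4375, h(m) = 0.1836 (+); new bracket [0.4375, 0.5]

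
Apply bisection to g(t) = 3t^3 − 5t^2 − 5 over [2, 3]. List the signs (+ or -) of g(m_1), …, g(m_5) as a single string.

g(2.5) = 10.625 > 0, so the root lies in [2, 2.5]
g(2.25) = 3.859375 > 0, so the root lies in [2, 2.25]
g(2.125) = 1.208984 > 0, so the root lies in [2, 2.125]
g(2.0625) = 0.0515 > 0, so the root lies in [2, 2.0625]
g(2.03125) = -0.4872 < 0, so the root lies in [2.03125, 2.0625]

++++-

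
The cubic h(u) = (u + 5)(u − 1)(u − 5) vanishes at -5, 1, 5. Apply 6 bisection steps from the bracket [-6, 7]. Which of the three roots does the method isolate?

-5

midpoint 0.5: h = 12.375 > 0 → [-6, 0.5]
midpoint -2.75: h = 65.390625 > 0 → [-6, -2.75]
midpoint -4.375: h = 31.494141 > 0 → [-6, -4.375]
midpoint -5.1875: h = -11.8191 < 0 → [-5.1875, -4.375]
midpoint -4.78125: h = 12.3698 > 0 → [-5.1875, -4.78125]
midpoint -4.984375: h = 0.9336 > 0 → [-5.1875, -4.984375]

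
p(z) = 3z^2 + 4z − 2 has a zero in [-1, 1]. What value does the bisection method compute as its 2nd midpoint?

0.5

midpoint 0: p = -2 < 0 → [0, 1]
midpoint 0.5: p = 0.75 > 0 → [0, 0.5]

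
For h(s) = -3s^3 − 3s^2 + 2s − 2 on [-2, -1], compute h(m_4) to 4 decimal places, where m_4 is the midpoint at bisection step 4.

midpoint -1.5: h = -1.625 < 0 → [-2, -1.5]
midpoint -1.75: h = 1.390625 > 0 → [-1.75, -1.5]
midpoint -1.625: h = -0.298828 < 0 → [-1.75, -1.625]
midpoint -1.6875: h = 0.4983 > 0 → [-1.6875, -1.625]

0.4983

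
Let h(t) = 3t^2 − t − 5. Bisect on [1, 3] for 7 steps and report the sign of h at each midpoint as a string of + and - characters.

m = 2, h(m) = 5 (+); new bracket [1, 2]
m = 1.5, h(m) = 0.25 (+); new bracket [1, 1.5]
m = 1.25, h(m) = -1.5625 (−); new bracket [1.25, 1.5]
m = 1.375, h(m) = -0.7031 (−); new bracket [1.375, 1.5]
m = 1.4375, h(m) = -0.2383 (−); new bracket [1.4375, 1.5]
m = 1.46875, h(m) = 0.0029 (+); new bracket [1.4375, 1.46875]
m = 1.453125, h(m) = -0.1184 (−); new bracket [1.453125, 1.46875]

++---+-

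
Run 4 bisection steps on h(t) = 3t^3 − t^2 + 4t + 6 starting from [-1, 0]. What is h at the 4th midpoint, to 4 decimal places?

0.4807

m = -0.5, h(m) = 3.375 (+); new bracket [-1, -0.5]
m = -0.75, h(m) = 1.171875 (+); new bracket [-1, -0.75]
m = -0.875, h(m) = -0.275391 (−); new bracket [-0.875, -0.75]
m = -0.8125, h(m) = 0.4807 (+); new bracket [-0.875, -0.8125]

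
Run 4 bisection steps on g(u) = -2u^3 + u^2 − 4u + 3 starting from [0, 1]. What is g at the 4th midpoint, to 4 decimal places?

0.0728

midpoint 0.5: g = 1 > 0 → [0.5, 1]
midpoint 0.75: g = -0.28125 < 0 → [0.5, 0.75]
midpoint 0.625: g = 0.402344 > 0 → [0.625, 0.75]
midpoint 0.6875: g = 0.0728 > 0 → [0.6875, 0.75]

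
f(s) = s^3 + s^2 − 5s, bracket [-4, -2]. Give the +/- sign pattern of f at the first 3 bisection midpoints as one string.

s = -3 gives f = -3, negative; keep [-3, -2]
s = -2.5 gives f = 3.125, positive; keep [-3, -2.5]
s = -2.75 gives f = 0.515625, positive; keep [-3, -2.75]

-++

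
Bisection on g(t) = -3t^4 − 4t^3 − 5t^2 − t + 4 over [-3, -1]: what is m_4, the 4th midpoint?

m = -2, g(m) = -30 (−); new bracket [-2, -1]
m = -1.5, g(m) = -7.4375 (−); new bracket [-1.5, -1]
m = -1.25, g(m) = -2.074219 (−); new bracket [-1.25, -1]
m = -1.125, g(m) = -0.3132 (−); new bracket [-1.125, -1]

-1.125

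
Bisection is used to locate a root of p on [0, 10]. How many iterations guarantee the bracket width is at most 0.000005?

Width after n steps is 10/2^n. Need 2^n ≥ 10/0.000005 = 2000000.
2^20 = 1048576 < 2000000 ≤ 2^21 = 2097152, so n = 21.

21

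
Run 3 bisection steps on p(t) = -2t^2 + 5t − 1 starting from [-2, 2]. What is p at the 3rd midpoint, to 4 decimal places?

midpoint 0: p = -1 < 0 → [0, 2]
midpoint 1: p = 2 > 0 → [0, 1]
midpoint 0.5: p = 1 > 0 → [0, 0.5]

1.0000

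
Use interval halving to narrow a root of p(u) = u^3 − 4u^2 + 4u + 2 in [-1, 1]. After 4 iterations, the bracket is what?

[-0.375, -0.25]

m = 0, p(m) = 2 (+); new bracket [-1, 0]
m = -0.5, p(m) = -1.125 (−); new bracket [-0.5, 0]
m = -0.25, p(m) = 0.734375 (+); new bracket [-0.5, -0.25]
m = -0.375, p(m) = -0.1152 (−); new bracket [-0.375, -0.25]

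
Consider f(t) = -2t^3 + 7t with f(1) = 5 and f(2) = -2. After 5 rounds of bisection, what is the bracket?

t = 1.5 gives f = 3.75, positive; keep [1.5, 2]
t = 1.75 gives f = 1.53125, positive; keep [1.75, 2]
t = 1.875 gives f = -0.058594, negative; keep [1.75, 1.875]
t = 1.8125 gives f = 0.7788, positive; keep [1.8125, 1.875]
t = 1.84375 gives f = 0.3709, positive; keep [1.84375, 1.875]

[1.84375, 1.875]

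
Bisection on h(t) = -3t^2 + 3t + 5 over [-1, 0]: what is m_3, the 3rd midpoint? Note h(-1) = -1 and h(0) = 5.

h(-0.5) = 2.75 > 0, so the root lies in [-1, -0.5]
h(-0.75) = 1.0625 > 0, so the root lies in [-1, -0.75]
h(-0.875) = 0.078125 > 0, so the root lies in [-1, -0.875]

-0.875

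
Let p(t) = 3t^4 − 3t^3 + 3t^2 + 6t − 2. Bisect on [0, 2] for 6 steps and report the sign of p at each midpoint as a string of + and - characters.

++-++-

p(1) = 7 > 0, so the root lies in [0, 1]
p(0.5) = 1.5625 > 0, so the root lies in [0, 0.5]
p(0.25) = -0.347656 < 0, so the root lies in [0.25, 0.5]
p(0.375) = 0.573 > 0, so the root lies in [0.25, 0.375]
p(0.3125) = 0.105 > 0, so the root lies in [0.25, 0.3125]
p(0.28125) = -0.1232 < 0, so the root lies in [0.28125, 0.3125]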